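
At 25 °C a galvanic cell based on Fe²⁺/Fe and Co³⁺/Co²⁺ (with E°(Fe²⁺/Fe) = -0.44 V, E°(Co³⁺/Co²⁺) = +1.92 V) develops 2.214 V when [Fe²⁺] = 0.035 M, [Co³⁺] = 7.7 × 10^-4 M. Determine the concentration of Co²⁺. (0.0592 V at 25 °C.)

From the Nernst equation, log Q = n(E° − E)/0.0592 = 2(2.36 − 2.214)/0.0592 = 4.932, so Q = 8.56 × 10^4.
With Q = [Fe²⁺]·[Co²⁺]^2/[Co³⁺]^2 and the known concentrations, [Co²⁺]^2 in the numerator gives [Co²⁺] = 1.2 M.

1.2 M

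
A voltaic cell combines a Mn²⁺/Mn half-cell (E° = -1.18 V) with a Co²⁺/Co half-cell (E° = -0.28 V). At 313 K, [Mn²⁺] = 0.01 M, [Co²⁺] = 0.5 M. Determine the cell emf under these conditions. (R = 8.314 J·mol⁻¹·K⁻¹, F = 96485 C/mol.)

The Co²⁺/Co couple has the higher reduction potential and acts as the cathode, so E°_cell = -0.28 − (-1.18) = 0.90 V.
Balancing electrons gives n = 2; the reaction quotient is Q = [Mn²⁺]/[Co²⁺] = 0.0200.
E = E° − (RT/nF) ln Q = 0.90 − (8.314×313)/(2×96485) × (-3.912) = 0.900 + 0.053 = 0.953 V.

0.953 V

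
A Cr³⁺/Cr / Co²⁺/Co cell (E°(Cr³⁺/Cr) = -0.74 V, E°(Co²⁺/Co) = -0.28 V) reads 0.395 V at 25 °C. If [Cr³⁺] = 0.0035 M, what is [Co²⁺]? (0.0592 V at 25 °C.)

1.5 × 10^-4 M

From the Nernst equation, log Q = n(E° − E)/0.0592 = 6(0.46 − 0.395)/0.0592 = 6.588, so Q = 3.87 × 10^6.
With Q = [Cr³⁺]^2/[Co²⁺]^3 and the known concentrations, [Co²⁺]^3 in the denominator gives [Co²⁺] = 1.5 × 10^-4 M.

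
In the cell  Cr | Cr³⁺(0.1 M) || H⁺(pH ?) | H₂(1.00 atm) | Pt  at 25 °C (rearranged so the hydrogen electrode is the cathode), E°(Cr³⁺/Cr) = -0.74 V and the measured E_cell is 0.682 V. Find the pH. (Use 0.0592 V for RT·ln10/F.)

pH = 1.31

E°_cell = 0.74 V and n = 6.
log Q = n(E° − E)/0.0592 = 6×(0.74 − 0.682)/0.0592 = 5.878.
With Q = [Cr³⁺]^2·P(H₂)^3 / [H⁺]^6, solving for [H⁺] gives log[H⁺] = -1.313, so pH = 1.31.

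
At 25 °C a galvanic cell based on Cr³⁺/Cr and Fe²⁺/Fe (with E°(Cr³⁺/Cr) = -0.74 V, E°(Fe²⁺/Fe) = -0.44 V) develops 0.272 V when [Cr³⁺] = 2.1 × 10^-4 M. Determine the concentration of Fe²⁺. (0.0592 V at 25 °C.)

From the Nernst equation, log Q = n(E° − E)/0.0592 = 6(0.30 − 0.272)/0.0592 = 2.838, so Q = 688.
With Q = [Cr³⁺]^2/[Fe²⁺]^3 and the known concentrations, [Fe²⁺]^3 in the denominator gives [Fe²⁺] = 4 × 10^-4 M.

4 × 10^-4 M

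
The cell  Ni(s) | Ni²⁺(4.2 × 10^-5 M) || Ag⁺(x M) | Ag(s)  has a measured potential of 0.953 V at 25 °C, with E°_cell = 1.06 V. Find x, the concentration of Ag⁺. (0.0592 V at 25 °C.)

From the Nernst equation, log Q = n(E° − E)/0.0592 = 2(1.06 − 0.953)/0.0592 = 3.615, so Q = 4120.
With Q = [Ni²⁺]/[Ag⁺]^2 and the known concentrations, [Ag⁺]^2 in the denominator gives [Ag⁺] = 1 × 10^-4 M.

1 × 10^-4 M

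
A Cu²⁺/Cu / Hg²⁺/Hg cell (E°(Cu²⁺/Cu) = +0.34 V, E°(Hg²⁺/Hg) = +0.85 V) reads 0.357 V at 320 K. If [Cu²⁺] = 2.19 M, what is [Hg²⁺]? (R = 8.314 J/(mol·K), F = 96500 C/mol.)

From the Nernst equation, ln Q = nF(E° − E)/RT = 2×96500×(0.51 − 0.357)/(8.314×320) = 11.099, so Q = 6.61 × 10^4.
With Q = [Cu²⁺]/[Hg²⁺] and the known concentrations, [Hg²⁺] in the denominator gives [Hg²⁺] = 3.3 × 10^-5 M.

3.3 × 10^-5 M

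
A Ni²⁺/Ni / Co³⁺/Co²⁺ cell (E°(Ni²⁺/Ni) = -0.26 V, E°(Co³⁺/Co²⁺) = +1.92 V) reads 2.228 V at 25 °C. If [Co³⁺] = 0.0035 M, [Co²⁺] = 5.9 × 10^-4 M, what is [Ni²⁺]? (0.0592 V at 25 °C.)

From the Nernst equation, log Q = n(E° − E)/0.0592 = 2(2.18 − 2.228)/0.0592 = -1.622, so Q = 0.0239.
With Q = [Ni²⁺]·[Co²⁺]^2/[Co³⁺]^2 and the known concentrations, [Ni²⁺] in the numerator gives [Ni²⁺] = 0.84 M.

0.84 M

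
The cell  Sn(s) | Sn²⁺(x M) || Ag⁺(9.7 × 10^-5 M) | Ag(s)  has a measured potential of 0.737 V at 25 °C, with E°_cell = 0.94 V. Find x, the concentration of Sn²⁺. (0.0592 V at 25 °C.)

From the Nernst equation, log Q = n(E° − E)/0.0592 = 2(0.94 − 0.737)/0.0592 = 6.858, so Q = 7.21 × 10^6.
With Q = [Sn²⁺]/[Ag⁺]^2 and the known concentrations, [Sn²⁺] in the numerator gives [Sn²⁺] = 0.068 M.

0.068 M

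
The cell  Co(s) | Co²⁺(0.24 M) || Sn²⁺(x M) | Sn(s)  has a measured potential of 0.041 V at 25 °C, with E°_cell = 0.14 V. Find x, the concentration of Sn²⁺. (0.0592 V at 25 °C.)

1.1 × 10^-4 M

From the Nernst equation, log Q = n(E° − E)/0.0592 = 2(0.14 − 0.041)/0.0592 = 3.345, so Q = 2210.
With Q = [Co²⁺]/[Sn²⁺] and the known concentrations, [Sn²⁺] in the denominator gives [Sn²⁺] = 1.1 × 10^-4 M.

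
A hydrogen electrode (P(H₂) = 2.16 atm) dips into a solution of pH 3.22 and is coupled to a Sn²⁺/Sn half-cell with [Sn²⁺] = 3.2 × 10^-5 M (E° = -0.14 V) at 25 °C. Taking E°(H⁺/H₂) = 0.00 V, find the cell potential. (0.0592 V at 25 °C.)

0.073 V

The hydrogen couple is the cathode, so E°_cell = 0.14 V; n = 2.
[H⁺] = 10^(−3.22) = 6 × 10^-4 M, and Q = [Sn²⁺]·P(H₂) / [H⁺]^2 = 190.
E = E° − (0.0592/2) log Q = 0.14 − (0.0592/2)(2.280) = 0.073 V.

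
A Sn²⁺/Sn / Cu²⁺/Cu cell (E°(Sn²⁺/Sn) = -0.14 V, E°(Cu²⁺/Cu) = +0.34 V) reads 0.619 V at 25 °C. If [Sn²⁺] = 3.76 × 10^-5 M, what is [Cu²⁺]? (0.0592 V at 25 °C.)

From the Nernst equation, log Q = n(E° − E)/0.0592 = 2(0.48 − 0.619)/0.0592 = -4.696, so Q = 2.01 × 10^-5.
With Q = [Sn²⁺]/[Cu²⁺] and the known concentrations, [Cu²⁺] in the denominator gives [Cu²⁺] = 1.9 M.

1.9 M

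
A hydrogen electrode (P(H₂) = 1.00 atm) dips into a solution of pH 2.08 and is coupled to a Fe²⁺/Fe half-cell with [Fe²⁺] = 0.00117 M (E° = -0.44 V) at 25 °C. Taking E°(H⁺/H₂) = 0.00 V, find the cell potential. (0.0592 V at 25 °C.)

The hydrogen couple is the cathode, so E°_cell = 0.44 V; n = 2.
[H⁺] = 10^(−2.08) = 0.0083 M, and Q = [Fe²⁺]·P(H₂) / [H⁺]^2 = 16.9.
E = E° − (0.0592/2) log Q = 0.44 − (0.0592/2)(1.228) = 0.404 V.

0.40 V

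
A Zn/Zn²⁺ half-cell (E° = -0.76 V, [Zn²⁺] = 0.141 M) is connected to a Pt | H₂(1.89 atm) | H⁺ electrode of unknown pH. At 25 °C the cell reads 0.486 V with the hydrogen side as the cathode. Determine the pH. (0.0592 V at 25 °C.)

E°_cell = 0.76 V and n = 2.
log Q = n(E° − E)/0.0592 = 2×(0.76 − 0.486)/0.0592 = 9.257.
With Q = [Zn²⁺]·P(H₂) / [H⁺]^2, solving for [H⁺] gives log[H⁺] = -4.916, so pH = 4.92.

pH = 4.92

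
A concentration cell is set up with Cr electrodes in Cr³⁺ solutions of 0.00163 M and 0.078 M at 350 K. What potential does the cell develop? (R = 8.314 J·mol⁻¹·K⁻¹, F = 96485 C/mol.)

Both half-cells are Cr³⁺/Cr, so E°_cell = 0. The concentrated side is the cathode; the cell reaction moves Cr³⁺ from high to low concentration with n = 3.
Q = [Cr³⁺]_dilute/[Cr³⁺]_conc = 0.00163/0.078 = 0.0209.
E = 0 − (RT/nF) ln Q = −((8.314×350)/(3×96485))(-3.868) = 0.0389 V.

0.039 V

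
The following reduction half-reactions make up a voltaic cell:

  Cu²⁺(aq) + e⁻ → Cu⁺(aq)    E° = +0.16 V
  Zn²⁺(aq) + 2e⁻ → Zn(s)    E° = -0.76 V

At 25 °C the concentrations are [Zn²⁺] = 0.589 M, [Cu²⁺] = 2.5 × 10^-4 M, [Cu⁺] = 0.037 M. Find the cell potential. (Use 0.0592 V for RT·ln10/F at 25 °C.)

The Cu²⁺/Cu⁺ couple has the higher reduction potential and acts as the cathode, so E°_cell = +0.16 − (-0.76) = 0.92 V.
Balancing electrons gives n = 2; the reaction quotient is Q = [Zn²⁺]·[Cu⁺]^2/[Cu²⁺]^2 = 1.29 × 10^4.
At 25 °C, E = E° − (0.0592/n) log Q = 0.92 − (0.0592/2)(4.111) = 0.920 − 0.122 = 0.798 V.

0.798 V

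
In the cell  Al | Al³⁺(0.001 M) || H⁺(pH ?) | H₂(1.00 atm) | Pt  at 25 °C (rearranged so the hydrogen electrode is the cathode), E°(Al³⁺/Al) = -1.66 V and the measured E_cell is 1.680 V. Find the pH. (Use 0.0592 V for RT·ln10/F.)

E°_cell = 1.66 V and n = 6.
log Q = n(E° − E)/0.0592 = 6×(1.66 − 1.680)/0.0592 = -2.027.
With Q = [Al³⁺]^2·P(H₂)^3 / [H⁺]^6, solving for [H⁺] gives log[H⁺] = -0.662, so pH = 0.66.

pH = 0.66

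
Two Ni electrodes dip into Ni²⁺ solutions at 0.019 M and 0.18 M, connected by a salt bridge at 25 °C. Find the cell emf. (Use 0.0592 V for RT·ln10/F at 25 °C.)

Both half-cells are Ni²⁺/Ni, so E°_cell = 0. The concentrated side is the cathode; the cell reaction moves Ni²⁺ from high to low concentration with n = 2.
Q = [Ni²⁺]_dilute/[Ni²⁺]_conc = 0.019/0.18 = 0.106.
E = 0 − (0.0592/2) log Q = −(0.0592/2)(-0.977) = 0.0289 V.

0.029 V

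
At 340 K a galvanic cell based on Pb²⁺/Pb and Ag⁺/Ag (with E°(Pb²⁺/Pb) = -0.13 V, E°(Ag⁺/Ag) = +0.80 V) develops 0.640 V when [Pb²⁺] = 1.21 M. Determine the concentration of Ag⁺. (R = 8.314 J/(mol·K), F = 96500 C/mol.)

From the Nernst equation, ln Q = nF(E° − E)/RT = 2×96500×(0.93 − 0.640)/(8.314×340) = 19.800, so Q = 3.97 × 10^8.
With Q = [Pb²⁺]/[Ag⁺]^2 and the known concentrations, [Ag⁺]^2 in the denominator gives [Ag⁺] = 5.5 × 10^-5 M.

5.5 × 10^-5 M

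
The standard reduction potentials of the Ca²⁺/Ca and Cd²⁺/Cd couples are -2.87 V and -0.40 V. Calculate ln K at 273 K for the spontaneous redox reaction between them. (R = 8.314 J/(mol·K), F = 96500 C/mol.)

E°_cell = -0.40 − (-2.87) = 2.47 V, with n = 2 electrons transferred.
At equilibrium E = 0, so the Nernst equation gives ln K = nFE°/RT = (2)(96500)(2.47)/((8.314)(273)) = 210.03.

ln K = 210.0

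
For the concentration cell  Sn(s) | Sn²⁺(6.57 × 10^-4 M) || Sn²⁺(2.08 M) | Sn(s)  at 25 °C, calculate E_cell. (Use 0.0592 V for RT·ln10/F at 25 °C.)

Both half-cells are Sn²⁺/Sn, so E°_cell = 0. The concentrated side is the cathode; the cell reaction moves Sn²⁺ from high to low concentration with n = 2.
Q = [Sn²⁺]_dilute/[Sn²⁺]_conc = 6.57 × 10^-4/2.08 = 3.16 × 10^-4.
E = 0 − (0.0592/2) log Q = −(0.0592/2)(-3.500) = 0.1036 V.

0.10 V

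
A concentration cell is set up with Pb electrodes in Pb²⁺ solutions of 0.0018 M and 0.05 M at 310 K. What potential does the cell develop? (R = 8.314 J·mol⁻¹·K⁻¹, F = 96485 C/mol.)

Both half-cells are Pb²⁺/Pb, so E°_cell = 0. The concentrated side is the cathode; the cell reaction moves Pb²⁺ from high to low concentration with n = 2.
Q = [Pb²⁺]_dilute/[Pb²⁺]_conc = 0.0018/0.05 = 0.0360.
E = 0 − (RT/nF) ln Q = −((8.314×310)/(2×96485))(-3.324) = 0.0444 V.

0.044 V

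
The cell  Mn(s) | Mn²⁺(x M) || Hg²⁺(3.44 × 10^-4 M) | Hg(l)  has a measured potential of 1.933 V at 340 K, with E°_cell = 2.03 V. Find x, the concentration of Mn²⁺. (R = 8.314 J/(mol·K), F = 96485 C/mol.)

0.26 M

From the Nernst equation, ln Q = nF(E° − E)/RT = 2×96485×(2.03 − 1.933)/(8.314×340) = 6.622, so Q = 751.
With Q = [Mn²⁺]/[Hg²⁺] and the known concentrations, [Mn²⁺] in the numerator gives [Mn²⁺] = 0.26 M.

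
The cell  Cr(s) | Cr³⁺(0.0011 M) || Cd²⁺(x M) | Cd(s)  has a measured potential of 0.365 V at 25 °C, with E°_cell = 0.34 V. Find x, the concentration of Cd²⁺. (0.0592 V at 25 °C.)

From the Nernst equation, log Q = n(E° − E)/0.0592 = 6(0.34 − 0.365)/0.0592 = -2.534, so Q = 0.00293.
With Q = [Cr³⁺]^2/[Cd²⁺]^3 and the known concentrations, [Cd²⁺]^3 in the denominator gives [Cd²⁺] = 0.075 M.

0.075 M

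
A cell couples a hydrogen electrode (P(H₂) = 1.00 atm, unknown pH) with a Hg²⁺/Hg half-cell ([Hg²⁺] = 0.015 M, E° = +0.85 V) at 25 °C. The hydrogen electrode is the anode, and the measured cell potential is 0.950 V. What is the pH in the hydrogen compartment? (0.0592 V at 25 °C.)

pH = 2.60

E°_cell = 0.85 V and n = 2.
log Q = n(E° − E)/0.0592 = 2×(0.85 − 0.950)/0.0592 = -3.378.
With Q = [H⁺]^2 / ([Hg²⁺]·P(H₂)), solving for [H⁺] gives log[H⁺] = -2.601, so pH = 2.60.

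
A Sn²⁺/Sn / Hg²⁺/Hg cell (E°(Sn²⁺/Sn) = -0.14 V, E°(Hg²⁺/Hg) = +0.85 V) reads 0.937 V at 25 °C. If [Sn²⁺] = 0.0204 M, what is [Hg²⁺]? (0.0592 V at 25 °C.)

3.3 × 10^-4 M

From the Nernst equation, log Q = n(E° − E)/0.0592 = 2(0.99 − 0.937)/0.0592 = 1.791, so Q = 61.7.
With Q = [Sn²⁺]/[Hg²⁺] and the known concentrations, [Hg²⁺] in the denominator gives [Hg²⁺] = 3.3 × 10^-4 M.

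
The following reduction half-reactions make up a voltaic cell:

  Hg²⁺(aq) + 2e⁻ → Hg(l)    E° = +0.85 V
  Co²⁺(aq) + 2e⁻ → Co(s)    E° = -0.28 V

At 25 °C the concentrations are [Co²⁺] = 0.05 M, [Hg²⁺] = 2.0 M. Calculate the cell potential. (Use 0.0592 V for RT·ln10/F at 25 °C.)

1.18 V

The Hg²⁺/Hg couple has the higher reduction potential and acts as the cathode, so E°_cell = +0.85 − (-0.28) = 1.13 V.
Balancing electrons gives n = 2; the reaction quotient is Q = [Co²⁺]/[Hg²⁺] = 0.0250.
At 25 °C, E = E° − (0.0592/n) log Q = 1.13 − (0.0592/2)(-1.602) = 1.130 + 0.047 = 1.177 V.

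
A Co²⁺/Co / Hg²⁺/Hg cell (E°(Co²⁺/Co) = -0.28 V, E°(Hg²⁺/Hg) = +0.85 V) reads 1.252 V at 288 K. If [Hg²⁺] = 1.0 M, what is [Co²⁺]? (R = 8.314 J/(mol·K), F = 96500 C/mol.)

5.4 × 10^-5 M

From the Nernst equation, ln Q = nF(E° − E)/RT = 2×96500×(1.13 − 1.252)/(8.314×288) = -9.834, so Q = 5.36 × 10^-5.
With Q = [Co²⁺]/[Hg²⁺] and the known concentrations, [Co²⁺] in the numerator gives [Co²⁺] = 5.4 × 10^-5 M.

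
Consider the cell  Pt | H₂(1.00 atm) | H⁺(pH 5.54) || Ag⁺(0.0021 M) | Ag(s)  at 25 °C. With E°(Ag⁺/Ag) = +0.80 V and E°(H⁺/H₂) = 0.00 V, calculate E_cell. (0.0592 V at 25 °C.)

0.97 V

The Ag⁺/Ag couple is the cathode, so E°_cell = 0.80 V; n = 2.
[H⁺] = 10^(−5.54) = 2.9 × 10^-6 M, and Q = [H⁺]^2 / ([Ag⁺]^2·P(H₂)) = 1.89 × 10^-6.
E = E° − (0.0592/2) log Q = 0.80 − (0.0592/2)(-5.724) = 0.969 V.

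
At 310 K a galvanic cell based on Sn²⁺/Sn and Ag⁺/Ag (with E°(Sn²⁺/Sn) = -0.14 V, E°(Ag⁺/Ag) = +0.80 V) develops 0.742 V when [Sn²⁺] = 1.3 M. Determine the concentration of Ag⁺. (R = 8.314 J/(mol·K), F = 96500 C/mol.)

6.9 × 10^-4 M

From the Nernst equation, ln Q = nF(E° − E)/RT = 2×96500×(0.94 − 0.742)/(8.314×310) = 14.827, so Q = 2.75 × 10^6.
With Q = [Sn²⁺]/[Ag⁺]^2 and the known concentrations, [Ag⁺]^2 in the denominator gives [Ag⁺] = 6.9 × 10^-4 M.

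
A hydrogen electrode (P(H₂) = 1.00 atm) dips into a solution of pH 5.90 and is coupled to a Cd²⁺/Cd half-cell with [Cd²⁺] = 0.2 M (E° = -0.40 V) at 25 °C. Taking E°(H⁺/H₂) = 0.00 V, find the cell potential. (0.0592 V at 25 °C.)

The hydrogen couple is the cathode, so E°_cell = 0.40 V; n = 2.
[H⁺] = 10^(−5.90) = 1.3 × 10^-6 M, and Q = [Cd²⁺]·P(H₂) / [H⁺]^2 = 1.26 × 10^11.
E = E° − (0.0592/2) log Q = 0.40 − (0.0592/2)(11.101) = 0.071 V.

0.071 V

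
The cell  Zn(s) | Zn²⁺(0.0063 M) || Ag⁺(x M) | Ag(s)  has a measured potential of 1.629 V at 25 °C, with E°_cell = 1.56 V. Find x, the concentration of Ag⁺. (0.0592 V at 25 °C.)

From the Nernst equation, log Q = n(E° − E)/0.0592 = 2(1.56 − 1.629)/0.0592 = -2.331, so Q = 0.00467.
With Q = [Zn²⁺]/[Ag⁺]^2 and the known concentrations, [Ag⁺]^2 in the denominator gives [Ag⁺] = 1.2 M.

1.2 M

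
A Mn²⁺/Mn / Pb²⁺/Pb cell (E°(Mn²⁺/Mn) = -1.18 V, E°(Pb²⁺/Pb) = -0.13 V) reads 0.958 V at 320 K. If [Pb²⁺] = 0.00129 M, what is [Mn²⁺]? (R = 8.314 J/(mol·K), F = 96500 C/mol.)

1.0 M

From the Nernst equation, ln Q = nF(E° − E)/RT = 2×96500×(1.05 − 0.958)/(8.314×320) = 6.674, so Q = 792.
With Q = [Mn²⁺]/[Pb²⁺] and the known concentrations, [Mn²⁺] in the numerator gives [Mn²⁺] = 1.0 M.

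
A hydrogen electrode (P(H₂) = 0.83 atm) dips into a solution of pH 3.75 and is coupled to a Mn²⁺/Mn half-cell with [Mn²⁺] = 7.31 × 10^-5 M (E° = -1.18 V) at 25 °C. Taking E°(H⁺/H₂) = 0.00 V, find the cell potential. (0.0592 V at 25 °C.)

1.08 V

The hydrogen couple is the cathode, so E°_cell = 1.18 V; n = 2.
[H⁺] = 10^(−3.75) = 1.8 × 10^-4 M, and Q = [Mn²⁺]·P(H₂) / [H⁺]^2 = 1920.
E = E° − (0.0592/2) log Q = 1.18 − (0.0592/2)(3.283) = 1.083 V.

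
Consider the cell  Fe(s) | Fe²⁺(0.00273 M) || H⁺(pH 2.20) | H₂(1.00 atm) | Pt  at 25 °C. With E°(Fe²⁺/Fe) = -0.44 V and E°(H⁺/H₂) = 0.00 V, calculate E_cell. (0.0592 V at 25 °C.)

0.39 V

The hydrogen couple is the cathode, so E°_cell = 0.44 V; n = 2.
[H⁺] = 10^(−2.20) = 0.0063 M, and Q = [Fe²⁺]·P(H₂) / [H⁺]^2 = 68.6.
E = E° − (0.0592/2) log Q = 0.44 − (0.0592/2)(1.836) = 0.386 V.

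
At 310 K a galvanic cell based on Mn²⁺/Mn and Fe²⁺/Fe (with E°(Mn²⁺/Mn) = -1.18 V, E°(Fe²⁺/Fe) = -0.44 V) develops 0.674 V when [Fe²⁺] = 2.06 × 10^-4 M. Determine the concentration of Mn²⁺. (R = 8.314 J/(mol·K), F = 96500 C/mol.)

From the Nernst equation, ln Q = nF(E° − E)/RT = 2×96500×(0.74 − 0.674)/(8.314×310) = 4.942, so Q = 140.
With Q = [Mn²⁺]/[Fe²⁺] and the known concentrations, [Mn²⁺] in the numerator gives [Mn²⁺] = 0.029 M.

0.029 M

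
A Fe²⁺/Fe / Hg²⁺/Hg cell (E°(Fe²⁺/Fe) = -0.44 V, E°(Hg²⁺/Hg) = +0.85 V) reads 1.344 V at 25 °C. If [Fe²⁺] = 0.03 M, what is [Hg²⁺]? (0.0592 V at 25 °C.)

2.0 M

From the Nernst equation, log Q = n(E° − E)/0.0592 = 2(1.29 − 1.344)/0.0592 = -1.824, so Q = 0.0150.
With Q = [Fe²⁺]/[Hg²⁺] and the known concentrations, [Hg²⁺] in the denominator gives [Hg²⁺] = 2.0 M.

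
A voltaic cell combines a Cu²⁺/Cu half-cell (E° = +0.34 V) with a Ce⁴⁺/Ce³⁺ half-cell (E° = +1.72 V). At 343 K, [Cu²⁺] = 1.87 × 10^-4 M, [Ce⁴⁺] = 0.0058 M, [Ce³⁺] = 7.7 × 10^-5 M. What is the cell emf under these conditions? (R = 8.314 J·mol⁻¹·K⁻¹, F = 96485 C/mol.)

1.63 V

The Ce⁴⁺/Ce³⁺ couple has the higher reduction potential and acts as the cathode, so E°_cell = +1.72 − (+0.34) = 1.38 V.
Balancing electrons gives n = 2; the reaction quotient is Q = [Cu²⁺]·[Ce³⁺]^2/[Ce⁴⁺]^2 = 3.3 × 10^-8.
E = E° − (RT/nF) ln Q = 1.38 − (8.314×343)/(2×96485) × (-17.228) = 1.380 + 0.255 = 1.635 V.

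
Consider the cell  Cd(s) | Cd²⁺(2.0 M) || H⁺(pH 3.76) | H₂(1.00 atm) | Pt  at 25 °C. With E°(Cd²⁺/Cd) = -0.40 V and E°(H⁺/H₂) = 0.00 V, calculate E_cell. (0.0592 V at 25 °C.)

0.17 V

The hydrogen couple is the cathode, so E°_cell = 0.40 V; n = 2.
[H⁺] = 10^(−3.76) = 1.7 × 10^-4 M, and Q = [Cd²⁺]·P(H₂) / [H⁺]^2 = 6.62 × 10^7.
E = E° − (0.0592/2) log Q = 0.40 − (0.0592/2)(7.821) = 0.168 V.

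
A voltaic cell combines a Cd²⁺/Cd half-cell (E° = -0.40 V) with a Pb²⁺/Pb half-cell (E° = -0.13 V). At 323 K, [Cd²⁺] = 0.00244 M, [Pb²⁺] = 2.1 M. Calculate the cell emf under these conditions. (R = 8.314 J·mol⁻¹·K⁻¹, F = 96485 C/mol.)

0.364 V

The Pb²⁺/Pb couple has the higher reduction potential and acts as the cathode, so E°_cell = -0.13 − (-0.40) = 0.27 V.
Balancing electrons gives n = 2; the reaction quotient is Q = [Cd²⁺]/[Pb²⁺] = 0.00116.
E = E° − (RT/nF) ln Q = 0.27 − (8.314×323)/(2×96485) × (-6.758) = 0.270 + 0.094 = 0.364 V.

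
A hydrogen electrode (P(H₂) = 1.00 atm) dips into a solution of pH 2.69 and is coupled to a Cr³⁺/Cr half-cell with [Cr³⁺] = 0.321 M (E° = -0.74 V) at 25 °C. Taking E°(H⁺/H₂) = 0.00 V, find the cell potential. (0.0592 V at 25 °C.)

The hydrogen couple is the cathode, so E°_cell = 0.74 V; n = 6.
[H⁺] = 10^(−2.69) = 0.0020 M, and Q = [Cr³⁺]^2·P(H₂)^3 / [H⁺]^6 = 1.42 × 10^15.
E = E° − (0.0592/6) log Q = 0.74 − (0.0592/6)(15.153) = 0.590 V.

0.59 V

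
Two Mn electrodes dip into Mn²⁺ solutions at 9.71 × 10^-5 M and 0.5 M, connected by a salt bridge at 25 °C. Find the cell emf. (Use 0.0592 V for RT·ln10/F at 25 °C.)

0.11 V

Both half-cells are Mn²⁺/Mn, so E°_cell = 0. The concentrated side is the cathode; the cell reaction moves Mn²⁺ from high to low concentration with n = 2.
Q = [Mn²⁺]_dilute/[Mn²⁺]_conc = 9.71 × 10^-5/0.5 = 1.94 × 10^-4.
E = 0 − (0.0592/2) log Q = −(0.0592/2)(-3.712) = 0.1099 V.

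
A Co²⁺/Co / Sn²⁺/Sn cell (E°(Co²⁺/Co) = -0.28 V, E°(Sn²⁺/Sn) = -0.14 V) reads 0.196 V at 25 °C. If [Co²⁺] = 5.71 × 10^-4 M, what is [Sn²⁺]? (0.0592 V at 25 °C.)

From the Nernst equation, log Q = n(E° − E)/0.0592 = 2(0.14 − 0.196)/0.0592 = -1.892, so Q = 0.0128.
With Q = [Co²⁺]/[Sn²⁺] and the known concentrations, [Sn²⁺] in the denominator gives [Sn²⁺] = 0.045 M.

0.045 M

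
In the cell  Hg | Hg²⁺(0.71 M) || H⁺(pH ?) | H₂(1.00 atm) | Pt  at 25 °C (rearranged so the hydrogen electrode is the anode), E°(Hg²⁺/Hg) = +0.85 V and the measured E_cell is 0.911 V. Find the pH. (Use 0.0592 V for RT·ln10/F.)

E°_cell = 0.85 V and n = 2.
log Q = n(E° − E)/0.0592 = 2×(0.85 − 0.911)/0.0592 = -2.061.
With Q = [H⁺]^2 / ([Hg²⁺]·P(H₂)), solving for [H⁺] gives log[H⁺] = -1.105, so pH = 1.10.

pH = 1.10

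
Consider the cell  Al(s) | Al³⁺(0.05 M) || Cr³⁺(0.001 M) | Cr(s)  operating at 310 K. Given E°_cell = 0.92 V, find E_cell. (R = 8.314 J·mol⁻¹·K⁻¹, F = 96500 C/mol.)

0.885 V

Balancing electrons gives n = 3; the reaction quotient is Q = [Al³⁺]/[Cr³⁺] = 50.0.
E = E° − (RT/nF) ln Q = 0.92 − (8.314×310)/(3×96500) × (3.912) = 0.920 − 0.035 = 0.885 V.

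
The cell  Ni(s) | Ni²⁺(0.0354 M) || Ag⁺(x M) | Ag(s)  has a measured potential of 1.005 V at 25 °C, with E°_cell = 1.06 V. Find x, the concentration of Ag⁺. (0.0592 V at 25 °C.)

From the Nernst equation, log Q = n(E° − E)/0.0592 = 2(1.06 − 1.005)/0.0592 = 1.858, so Q = 72.1.
With Q = [Ni²⁺]/[Ag⁺]^2 and the known concentrations, [Ag⁺]^2 in the denominator gives [Ag⁺] = 0.022 M.

0.022 M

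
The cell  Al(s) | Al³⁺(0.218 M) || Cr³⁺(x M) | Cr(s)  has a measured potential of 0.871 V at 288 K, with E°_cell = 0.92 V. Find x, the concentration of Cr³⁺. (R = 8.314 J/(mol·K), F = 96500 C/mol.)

5.8 × 10^-4 M

From the Nernst equation, ln Q = nF(E° − E)/RT = 3×96500×(0.92 − 0.871)/(8.314×288) = 5.924, so Q = 374.
With Q = [Al³⁺]/[Cr³⁺] and the known concentrations, [Cr³⁺] in the denominator gives [Cr³⁺] = 5.8 × 10^-4 M.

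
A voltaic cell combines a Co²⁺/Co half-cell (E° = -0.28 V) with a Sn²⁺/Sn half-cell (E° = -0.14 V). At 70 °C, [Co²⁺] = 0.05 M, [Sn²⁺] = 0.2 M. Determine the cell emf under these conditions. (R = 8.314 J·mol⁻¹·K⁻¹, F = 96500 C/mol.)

0.160 V

The Sn²⁺/Sn couple has the higher reduction potential and acts as the cathode, so E°_cell = -0.14 − (-0.28) = 0.14 V.
Balancing electrons gives n = 2; the reaction quotient is Q = [Co²⁺]/[Sn²⁺] = 0.250.
E = E° − (RT/nF) ln Q = 0.14 − (8.314×343)/(2×96500) × (-1.386) = 0.140 + 0.020 = 0.160 V.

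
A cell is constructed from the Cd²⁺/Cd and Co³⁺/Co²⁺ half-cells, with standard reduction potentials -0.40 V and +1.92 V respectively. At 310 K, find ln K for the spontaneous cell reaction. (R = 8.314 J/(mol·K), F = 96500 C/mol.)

E°_cell = +1.92 − (-0.40) = 2.32 V, with n = 2 electrons transferred.
At equilibrium E = 0, so the Nernst equation gives ln K = nFE°/RT = (2)(96500)(2.32)/((8.314)(310)) = 173.73.

ln K = 173.7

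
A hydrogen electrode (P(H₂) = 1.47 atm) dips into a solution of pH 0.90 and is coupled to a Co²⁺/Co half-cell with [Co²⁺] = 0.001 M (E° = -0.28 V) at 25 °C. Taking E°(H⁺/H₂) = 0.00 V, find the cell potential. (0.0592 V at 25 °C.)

The hydrogen couple is the cathode, so E°_cell = 0.28 V; n = 2.
[H⁺] = 10^(−0.90) = 0.13 M, and Q = [Co²⁺]·P(H₂) / [H⁺]^2 = 0.0928.
E = E° − (0.0592/2) log Q = 0.28 − (0.0592/2)(-1.033) = 0.311 V.

0.31 V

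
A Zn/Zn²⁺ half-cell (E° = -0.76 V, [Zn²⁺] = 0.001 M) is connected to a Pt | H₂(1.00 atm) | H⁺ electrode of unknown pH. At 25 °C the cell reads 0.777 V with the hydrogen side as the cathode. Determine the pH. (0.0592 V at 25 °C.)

E°_cell = 0.76 V and n = 2.
log Q = n(E° − E)/0.0592 = 2×(0.76 − 0.777)/0.0592 = -0.574.
With Q = [Zn²⁺]·P(H₂) / [H⁺]^2, solving for [H⁺] gives log[H⁺] = -1.213, so pH = 1.21.

pH = 1.21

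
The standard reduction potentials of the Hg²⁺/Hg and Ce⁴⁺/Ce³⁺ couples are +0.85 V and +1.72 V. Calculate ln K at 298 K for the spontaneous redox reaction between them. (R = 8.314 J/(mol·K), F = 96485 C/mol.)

E°_cell = +1.72 − (+0.85) = 0.87 V, with n = 2 electrons transferred.
At equilibrium E = 0, so the Nernst equation gives ln K = nFE°/RT = (2)(96485)(0.87)/((8.314)(298)) = 67.76.

ln K = 67.8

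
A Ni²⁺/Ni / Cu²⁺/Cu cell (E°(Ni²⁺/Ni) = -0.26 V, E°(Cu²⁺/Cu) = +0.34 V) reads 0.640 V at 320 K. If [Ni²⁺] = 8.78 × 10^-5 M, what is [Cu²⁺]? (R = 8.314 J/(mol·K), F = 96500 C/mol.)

From the Nernst equation, ln Q = nF(E° − E)/RT = 2×96500×(0.60 − 0.640)/(8.314×320) = -2.902, so Q = 0.0549.
With Q = [Ni²⁺]/[Cu²⁺] and the known concentrations, [Cu²⁺] in the denominator gives [Cu²⁺] = 0.0016 M.

0.0016 M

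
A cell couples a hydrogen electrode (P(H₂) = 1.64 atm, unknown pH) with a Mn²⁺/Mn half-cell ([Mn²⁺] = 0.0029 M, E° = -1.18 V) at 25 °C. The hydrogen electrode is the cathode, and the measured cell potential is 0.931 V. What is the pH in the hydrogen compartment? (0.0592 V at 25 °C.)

E°_cell = 1.18 V and n = 2.
log Q = n(E° − E)/0.0592 = 2×(1.18 − 0.931)/0.0592 = 8.412.
With Q = [Mn²⁺]·P(H₂) / [H⁺]^2, solving for [H⁺] gives log[H⁺] = -5.367, so pH = 5.37.

pH = 5.37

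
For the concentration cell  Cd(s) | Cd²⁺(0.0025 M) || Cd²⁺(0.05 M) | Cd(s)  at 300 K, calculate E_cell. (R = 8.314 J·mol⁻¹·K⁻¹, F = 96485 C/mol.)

0.039 V

Both half-cells are Cd²⁺/Cd, so E°_cell = 0. The concentrated side is the cathode; the cell reaction moves Cd²⁺ from high to low concentration with n = 2.
Q = [Cd²⁺]_dilute/[Cd²⁺]_conc = 0.0025/0.05 = 0.0500.
E = 0 − (RT/nF) ln Q = −((8.314×300)/(2×96485))(-2.996) = 0.0387 V.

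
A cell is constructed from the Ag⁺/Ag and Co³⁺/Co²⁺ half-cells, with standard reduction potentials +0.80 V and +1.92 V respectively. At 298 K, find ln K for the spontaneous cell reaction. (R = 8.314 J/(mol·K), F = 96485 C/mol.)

ln K = 43.6

E°_cell = +1.92 − (+0.80) = 1.12 V, with n = 1 electron transferred.
At equilibrium E = 0, so the Nernst equation gives ln K = nFE°/RT = (1)(96485)(1.12)/((8.314)(298)) = 43.62.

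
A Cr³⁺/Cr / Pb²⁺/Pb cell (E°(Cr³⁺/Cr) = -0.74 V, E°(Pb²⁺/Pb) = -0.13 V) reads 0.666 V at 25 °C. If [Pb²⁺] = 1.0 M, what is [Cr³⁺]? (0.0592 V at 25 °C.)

0.0015 M

From the Nernst equation, log Q = n(E° − E)/0.0592 = 6(0.61 − 0.666)/0.0592 = -5.676, so Q = 2.11 × 10^-6.
With Q = [Cr³⁺]^2/[Pb²⁺]^3 and the known concentrations, [Cr³⁺]^2 in the numerator gives [Cr³⁺] = 0.0015 M.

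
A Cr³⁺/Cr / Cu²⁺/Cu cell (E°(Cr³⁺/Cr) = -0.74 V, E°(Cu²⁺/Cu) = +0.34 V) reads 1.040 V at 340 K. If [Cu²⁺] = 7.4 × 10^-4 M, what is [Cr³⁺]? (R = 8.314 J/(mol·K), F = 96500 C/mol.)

From the Nernst equation, ln Q = nF(E° − E)/RT = 6×96500×(1.08 − 1.040)/(8.314×340) = 8.193, so Q = 3620.
With Q = [Cr³⁺]^2/[Cu²⁺]^3 and the known concentrations, [Cr³⁺]^2 in the numerator gives [Cr³⁺] = 0.0012 M.

0.0012 M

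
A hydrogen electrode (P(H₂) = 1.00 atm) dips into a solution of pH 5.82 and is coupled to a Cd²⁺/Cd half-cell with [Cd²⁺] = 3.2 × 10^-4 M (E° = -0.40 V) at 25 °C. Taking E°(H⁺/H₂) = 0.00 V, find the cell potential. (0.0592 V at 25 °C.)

0.16 V

The hydrogen couple is the cathode, so E°_cell = 0.40 V; n = 2.
[H⁺] = 10^(−5.82) = 1.5 × 10^-6 M, and Q = [Cd²⁺]·P(H₂) / [H⁺]^2 = 1.4 × 10^8.
E = E° − (0.0592/2) log Q = 0.40 − (0.0592/2)(8.145) = 0.159 V.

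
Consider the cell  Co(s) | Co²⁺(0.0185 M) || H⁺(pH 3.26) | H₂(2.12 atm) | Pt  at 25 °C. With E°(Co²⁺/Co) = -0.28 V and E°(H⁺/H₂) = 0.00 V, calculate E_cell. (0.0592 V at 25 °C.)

The hydrogen couple is the cathode, so E°_cell = 0.28 V; n = 2.
[H⁺] = 10^(−3.26) = 5.5 × 10^-4 M, and Q = [Co²⁺]·P(H₂) / [H⁺]^2 = 1.3 × 10^5.
E = E° − (0.0592/2) log Q = 0.28 − (0.0592/2)(5.114) = 0.129 V.

0.13 V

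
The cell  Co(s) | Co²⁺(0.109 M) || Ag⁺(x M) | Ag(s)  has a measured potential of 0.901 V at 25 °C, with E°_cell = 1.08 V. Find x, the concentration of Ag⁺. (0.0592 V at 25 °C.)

3.1 × 10^-4 M

From the Nernst equation, log Q = n(E° − E)/0.0592 = 2(1.08 − 0.901)/0.0592 = 6.047, so Q = 1.12 × 10^6.
With Q = [Co²⁺]/[Ag⁺]^2 and the known concentrations, [Ag⁺]^2 in the denominator gives [Ag⁺] = 3.1 × 10^-4 M.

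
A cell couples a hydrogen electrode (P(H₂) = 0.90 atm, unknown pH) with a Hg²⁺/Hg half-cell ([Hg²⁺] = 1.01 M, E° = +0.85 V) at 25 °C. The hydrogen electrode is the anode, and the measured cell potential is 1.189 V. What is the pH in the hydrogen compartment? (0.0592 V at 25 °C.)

E°_cell = 0.85 V and n = 2.
log Q = n(E° − E)/0.0592 = 2×(0.85 − 1.189)/0.0592 = -11.453.
With Q = [H⁺]^2 / ([Hg²⁺]·P(H₂)), solving for [H⁺] gives log[H⁺] = -5.747, so pH = 5.75.

pH = 5.75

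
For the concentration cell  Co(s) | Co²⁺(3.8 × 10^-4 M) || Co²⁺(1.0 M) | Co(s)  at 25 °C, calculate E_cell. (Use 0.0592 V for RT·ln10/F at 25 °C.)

0.10 V

Both half-cells are Co²⁺/Co, so E°_cell = 0. The concentrated side is the cathode; the cell reaction moves Co²⁺ from high to low concentration with n = 2.
Q = [Co²⁺]_dilute/[Co²⁺]_conc = 3.8 × 10^-4/1.0 = 3.8 × 10^-4.
E = 0 − (0.0592/2) log Q = −(0.0592/2)(-3.420) = 0.1012 V.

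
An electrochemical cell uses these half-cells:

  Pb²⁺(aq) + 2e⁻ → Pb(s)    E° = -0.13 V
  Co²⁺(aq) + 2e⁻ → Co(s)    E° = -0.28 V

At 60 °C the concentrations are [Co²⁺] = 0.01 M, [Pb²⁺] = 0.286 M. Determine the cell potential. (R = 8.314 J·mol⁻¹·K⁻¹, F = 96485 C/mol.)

The Pb²⁺/Pb couple has the higher reduction potential and acts as the cathode, so E°_cell = -0.13 − (-0.28) = 0.15 V.
Balancing electrons gives n = 2; the reaction quotient is Q = [Co²⁺]/[Pb²⁺] = 0.0350.
E = E° − (RT/nF) ln Q = 0.15 − (8.314×333)/(2×96485) × (-3.353) = 0.150 + 0.048 = 0.198 V.

0.198 V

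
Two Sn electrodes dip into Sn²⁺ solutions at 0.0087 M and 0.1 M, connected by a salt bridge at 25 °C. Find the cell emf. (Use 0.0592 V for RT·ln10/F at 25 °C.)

0.031 V

Both half-cells are Sn²⁺/Sn, so E°_cell = 0. The concentrated side is the cathode; the cell reaction moves Sn²⁺ from high to low concentration with n = 2.
Q = [Sn²⁺]_dilute/[Sn²⁺]_conc = 0.0087/0.1 = 0.0870.
E = 0 − (0.0592/2) log Q = −(0.0592/2)(-1.060) = 0.0314 V.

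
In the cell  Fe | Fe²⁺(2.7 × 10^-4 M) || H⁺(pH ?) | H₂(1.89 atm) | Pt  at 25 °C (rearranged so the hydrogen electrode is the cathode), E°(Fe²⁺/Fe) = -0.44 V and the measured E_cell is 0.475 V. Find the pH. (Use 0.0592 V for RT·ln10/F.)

E°_cell = 0.44 V and n = 2.
log Q = n(E° − E)/0.0592 = 2×(0.44 − 0.475)/0.0592 = -1.182.
With Q = [Fe²⁺]·P(H₂) / [H⁺]^2, solving for [H⁺] gives log[H⁺] = -1.055, so pH = 1.05.

pH = 1.05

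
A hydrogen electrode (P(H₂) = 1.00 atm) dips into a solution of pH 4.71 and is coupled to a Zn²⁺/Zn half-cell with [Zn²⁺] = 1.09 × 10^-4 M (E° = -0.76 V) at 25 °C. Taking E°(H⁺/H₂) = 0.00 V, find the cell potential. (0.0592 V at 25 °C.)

The hydrogen couple is the cathode, so E°_cell = 0.76 V; n = 2.
[H⁺] = 10^(−4.71) = 1.9 × 10^-5 M, and Q = [Zn²⁺]·P(H₂) / [H⁺]^2 = 2.87 × 10^5.
E = E° − (0.0592/2) log Q = 0.76 − (0.0592/2)(5.457) = 0.598 V.

0.60 V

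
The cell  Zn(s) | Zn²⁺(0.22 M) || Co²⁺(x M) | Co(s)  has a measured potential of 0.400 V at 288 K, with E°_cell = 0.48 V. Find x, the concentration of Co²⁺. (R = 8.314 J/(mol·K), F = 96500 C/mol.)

3.5 × 10^-4 M

From the Nernst equation, ln Q = nF(E° − E)/RT = 2×96500×(0.48 − 0.400)/(8.314×288) = 6.448, so Q = 632.
With Q = [Zn²⁺]/[Co²⁺] and the known concentrations, [Co²⁺] in the denominator gives [Co²⁺] = 3.5 × 10^-4 M.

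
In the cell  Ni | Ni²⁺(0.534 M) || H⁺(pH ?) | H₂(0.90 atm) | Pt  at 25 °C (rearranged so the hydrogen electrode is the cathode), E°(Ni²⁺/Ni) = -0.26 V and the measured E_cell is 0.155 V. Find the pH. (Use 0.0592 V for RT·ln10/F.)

pH = 1.93

E°_cell = 0.26 V and n = 2.
log Q = n(E° − E)/0.0592 = 2×(0.26 − 0.155)/0.0592 = 3.547.
With Q = [Ni²⁺]·P(H₂) / [H⁺]^2, solving for [H⁺] gives log[H⁺] = -1.933, so pH = 1.93.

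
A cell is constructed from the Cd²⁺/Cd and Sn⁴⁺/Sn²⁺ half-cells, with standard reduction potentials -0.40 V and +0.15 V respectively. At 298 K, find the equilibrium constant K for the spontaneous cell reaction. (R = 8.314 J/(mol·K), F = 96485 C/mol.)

4 × 10^18

E°_cell = +0.15 − (-0.40) = 0.55 V, with n = 2 electrons transferred.
At equilibrium E = 0, so the Nernst equation gives ln K = nFE°/RT = (2)(96485)(0.55)/((8.314)(298)) = 42.84.
K = e^42.84 = 4 × 10^18.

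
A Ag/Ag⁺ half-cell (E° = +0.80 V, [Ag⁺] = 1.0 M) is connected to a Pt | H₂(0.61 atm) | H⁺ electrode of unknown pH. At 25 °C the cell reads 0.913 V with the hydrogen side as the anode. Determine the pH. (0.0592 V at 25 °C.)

pH = 2.02

E°_cell = 0.80 V and n = 2.
log Q = n(E° − E)/0.0592 = 2×(0.80 − 0.913)/0.0592 = -3.818.
With Q = [H⁺]^2 / ([Ag⁺]^2·P(H₂)), solving for [H⁺] gives log[H⁺] = -2.016, so pH = 2.02.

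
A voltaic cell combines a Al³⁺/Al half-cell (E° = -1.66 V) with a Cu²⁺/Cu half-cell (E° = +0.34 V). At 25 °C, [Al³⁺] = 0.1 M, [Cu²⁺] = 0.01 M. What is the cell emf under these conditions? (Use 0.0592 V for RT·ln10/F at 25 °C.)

The Cu²⁺/Cu couple has the higher reduction potential and acts as the cathode, so E°_cell = +0.34 − (-1.66) = 2.00 V.
Balancing electrons gives n = 6; the reaction quotient is Q = [Al³⁺]^2/[Cu²⁺]^3 = 1 × 10^4.
At 25 °C, E = E° − (0.0592/n) log Q = 2.00 − (0.0592/6)(4.000) = 2.000 − 0.039 = 1.961 V.

1.96 V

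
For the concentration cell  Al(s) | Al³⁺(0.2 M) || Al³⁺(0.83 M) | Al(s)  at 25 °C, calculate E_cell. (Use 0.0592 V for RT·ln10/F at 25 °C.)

0.012 V

Both half-cells are Al³⁺/Al, so E°_cell = 0. The concentrated side is the cathode; the cell reaction moves Al³⁺ from high to low concentration with n = 3.
Q = [Al³⁺]_dilute/[Al³⁺]_conc = 0.2/0.83 = 0.241.
E = 0 − (0.0592/3) log Q = −(0.0592/3)(-0.618) = 0.0122 V.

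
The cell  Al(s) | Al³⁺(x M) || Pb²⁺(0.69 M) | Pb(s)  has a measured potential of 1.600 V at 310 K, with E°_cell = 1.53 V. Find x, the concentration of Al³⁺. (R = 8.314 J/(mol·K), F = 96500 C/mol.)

2.2 × 10^-4 M

From the Nernst equation, ln Q = nF(E° − E)/RT = 6×96500×(1.53 − 1.600)/(8.314×310) = -15.726, so Q = 1.48 × 10^-7.
With Q = [Al³⁺]^2/[Pb²⁺]^3 and the known concentrations, [Al³⁺]^2 in the numerator gives [Al³⁺] = 2.2 × 10^-4 M.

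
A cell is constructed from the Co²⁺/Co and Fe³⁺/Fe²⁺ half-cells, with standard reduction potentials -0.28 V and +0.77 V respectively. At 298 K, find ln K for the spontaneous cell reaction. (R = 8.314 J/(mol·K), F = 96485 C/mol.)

ln K = 81.8

E°_cell = +0.77 − (-0.28) = 1.05 V, with n = 2 electrons transferred.
At equilibrium E = 0, so the Nernst equation gives ln K = nFE°/RT = (2)(96485)(1.05)/((8.314)(298)) = 81.78.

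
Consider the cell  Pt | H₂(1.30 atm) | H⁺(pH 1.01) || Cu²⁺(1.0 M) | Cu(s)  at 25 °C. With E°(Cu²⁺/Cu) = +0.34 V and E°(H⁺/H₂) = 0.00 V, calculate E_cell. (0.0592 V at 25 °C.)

0.40 V

The Cu²⁺/Cu couple is the cathode, so E°_cell = 0.34 V; n = 2.
[H⁺] = 10^(−1.01) = 0.098 M, and Q = [H⁺]^2 / ([Cu²⁺]·P(H₂)) = 0.00735.
E = E° − (0.0592/2) log Q = 0.34 − (0.0592/2)(-2.134) = 0.403 V.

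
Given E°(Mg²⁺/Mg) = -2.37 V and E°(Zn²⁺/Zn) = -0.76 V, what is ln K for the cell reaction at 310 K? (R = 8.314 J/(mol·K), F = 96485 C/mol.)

E°_cell = -0.76 − (-2.37) = 1.61 V, with n = 2 electrons transferred.
At equilibrium E = 0, so the Nernst equation gives ln K = nFE°/RT = (2)(96485)(1.61)/((8.314)(310)) = 120.54.

ln K = 120.5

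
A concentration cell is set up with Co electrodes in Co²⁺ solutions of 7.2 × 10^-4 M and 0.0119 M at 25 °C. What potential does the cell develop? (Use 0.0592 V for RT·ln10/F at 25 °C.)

0.036 V

Both half-cells are Co²⁺/Co, so E°_cell = 0. The concentrated side is the cathode; the cell reaction moves Co²⁺ from high to low concentration with n = 2.
Q = [Co²⁺]_dilute/[Co²⁺]_conc = 7.2 × 10^-4/0.0119 = 0.0605.
E = 0 − (0.0592/2) log Q = −(0.0592/2)(-1.218) = 0.0361 V.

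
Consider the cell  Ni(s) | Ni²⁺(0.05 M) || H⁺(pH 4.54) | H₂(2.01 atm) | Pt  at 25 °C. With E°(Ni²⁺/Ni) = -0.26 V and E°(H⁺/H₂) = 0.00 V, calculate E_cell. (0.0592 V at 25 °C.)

0.021 V

The hydrogen couple is the cathode, so E°_cell = 0.26 V; n = 2.
[H⁺] = 10^(−4.54) = 2.9 × 10^-5 M, and Q = [Ni²⁺]·P(H₂) / [H⁺]^2 = 1.21 × 10^8.
E = E° − (0.0592/2) log Q = 0.26 − (0.0592/2)(8.082) = 0.021 V.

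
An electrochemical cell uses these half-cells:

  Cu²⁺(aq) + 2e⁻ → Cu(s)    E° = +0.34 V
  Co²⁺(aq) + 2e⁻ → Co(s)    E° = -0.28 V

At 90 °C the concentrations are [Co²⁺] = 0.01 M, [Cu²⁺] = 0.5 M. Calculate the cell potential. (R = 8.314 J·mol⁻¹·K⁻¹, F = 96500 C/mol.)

The Cu²⁺/Cu couple has the higher reduction potential and acts as the cathode, so E°_cell = +0.34 − (-0.28) = 0.62 V.
Balancing electrons gives n = 2; the reaction quotient is Q = [Co²⁺]/[Cu²⁺] = 0.0200.
E = E° − (RT/nF) ln Q = 0.62 − (8.314×363)/(2×96500) × (-3.912) = 0.620 + 0.061 = 0.681 V.

0.681 V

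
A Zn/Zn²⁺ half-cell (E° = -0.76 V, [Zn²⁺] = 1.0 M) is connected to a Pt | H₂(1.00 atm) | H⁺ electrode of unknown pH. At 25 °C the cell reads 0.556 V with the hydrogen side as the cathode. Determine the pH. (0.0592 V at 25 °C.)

E°_cell = 0.76 V and n = 2.
log Q = n(E° − E)/0.0592 = 2×(0.76 − 0.556)/0.0592 = 6.892.
With Q = [Zn²⁺]·P(H₂) / [H⁺]^2, solving for [H⁺] gives log[H⁺] = -3.446, so pH = 3.45.

pH = 3.45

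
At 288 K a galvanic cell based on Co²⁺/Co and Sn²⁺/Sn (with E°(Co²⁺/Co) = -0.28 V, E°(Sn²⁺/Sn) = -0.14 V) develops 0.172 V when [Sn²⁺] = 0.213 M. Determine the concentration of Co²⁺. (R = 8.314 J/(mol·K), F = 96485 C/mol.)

From the Nernst equation, ln Q = nF(E° − E)/RT = 2×96485×(0.14 − 0.172)/(8.314×288) = -2.579, so Q = 0.0759.
With Q = [Co²⁺]/[Sn²⁺] and the known concentrations, [Co²⁺] in the numerator gives [Co²⁺] = 0.016 M.

0.016 M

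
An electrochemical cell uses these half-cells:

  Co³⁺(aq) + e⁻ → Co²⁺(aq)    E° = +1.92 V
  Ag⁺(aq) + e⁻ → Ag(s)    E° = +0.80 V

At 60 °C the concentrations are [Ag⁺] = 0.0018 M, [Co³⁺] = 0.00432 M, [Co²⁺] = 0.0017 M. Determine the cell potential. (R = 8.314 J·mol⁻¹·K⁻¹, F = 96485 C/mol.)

1.33 V

The Co³⁺/Co²⁺ couple has the higher reduction potential and acts as the cathode, so E°_cell = +1.92 − (+0.80) = 1.12 V.
Balancing electrons gives n = 1; the reaction quotient is Q = [Ag⁺]·[Co²⁺]/[Co³⁺] = 7.08 × 10^-4.
E = E° − (RT/nF) ln Q = 1.12 − (8.314×333)/(1×96485) × (-7.253) = 1.120 + 0.208 = 1.328 V.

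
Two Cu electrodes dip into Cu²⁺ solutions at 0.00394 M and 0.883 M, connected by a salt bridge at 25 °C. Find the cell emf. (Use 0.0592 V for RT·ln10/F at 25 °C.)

Both half-cells are Cu²⁺/Cu, so E°_cell = 0. The concentrated side is the cathode; the cell reaction moves Cu²⁺ from high to low concentration with n = 2.
Q = [Cu²⁺]_dilute/[Cu²⁺]_conc = 0.00394/0.883 = 0.00446.
E = 0 − (0.0592/2) log Q = −(0.0592/2)(-2.350) = 0.0696 V.

0.070 V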